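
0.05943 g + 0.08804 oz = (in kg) 0.002555. Check: 1 g = 0.001 kg, so 0.05943 g = 0.05943 * 0.001 = 5.943e-05 kg. 1 oz = 0.028349523 kg, so 0.08804 oz = 0.08804 * 0.028349523 = 0.002495892 kg. Sum: 5.943e-05 + 0.002495892 = 0.002555322 kg. Result: 0.002555322 kg ≈ 0.002555 kg (4 s.f.).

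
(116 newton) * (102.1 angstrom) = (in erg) 11.84. Check: 116 newton = 116 N. 1 angstrom = 1e-10 m, so 102.1 angstrom = 102.1 * 1e-10 = 1.021e-08 m. Combine: 116 N * 1.021e-08 m = 1.18436e-06 J. 1 erg = 1e-07 J, so 1.18436e-06 J = 1.18436e-06 / 1e-07 = 11.8436 erg ≈ 11.84 erg (4 s.f.).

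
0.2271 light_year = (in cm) 2.149e+17. Check: 1 light_year = 9.4607305e+15 m, so 0.2271 light_year = 0.2271 * 9.4607305e+15 = 2.1485319e+15 m. 1 cm = 0.01 m, so 2.1485319e+15 m = 2.1485319e+15 / 0.01 = 2.1485319e+17 cm ≈ 2.149e+17 cm (4 s.f.).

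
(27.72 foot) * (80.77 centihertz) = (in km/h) 24.57. Check: 1 foot = 0.3048 m, so 27.72 foot = 27.72 * 0.3048 = 8.449056 m. 1 centihertz = 0.01 Hz, so 80.77 centihertz = 80.77 * 0.01 = 0.8077 Hz. Combine: 8.449056 m * 0.8077 Hz = 6.8243025 m/s. 1 km/h = 0.27777778 m/s, so 6.8243025 m/s = 6.8243025 / 0.27777778 = 24.567489 km/h ≈ 24.57 km/h (4 s.f.).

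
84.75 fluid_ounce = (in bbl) 1 fluid_ounce = 2.957353e-05 m^3, so 84.75 fluid_ounce = 84.75 * 2.957353e-05 = 0.0025063566 m^3. 1 bbl = 0.15898729 m^3, so 0.0025063566 m^3 = 0.0025063566 / 0.15898729 = 0.015764509 bbl ≈ 0.01576 bbl (4 s.f.). Final answer: 0.01576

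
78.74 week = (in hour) 1.323e+04. Check: 1 week = 604800 s, so 78.74 week = 78.74 * 604800 = 47621952 s. 1 hour = 3600 s, so 47621952 s = 47621952 / 3600 = 13228.32 hour ≈ 1.323e+04 hour (4 s.f.).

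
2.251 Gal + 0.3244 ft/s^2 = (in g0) 0.01238. Check: 1 Gal = 0.01 m/s^2, so 2.251 Gal = 2.251 * 0.01 = 0.02251 m/s^2. 1 ft/s^2 = 0.3048 m/s^2, so 0.3244 ft/s^2 = 0.3244 * 0.3048 = 0.09887712 m/s^2. Sum: 0.02251 + 0.09887712 = 0.12138712 m/s^2. 1 g0 = 9.80665 m/s^2, so 0.12138712 m/s^2 = 0.12138712 / 9.80665 = 0.012378041 g0 ≈ 0.01238 g0 (4 s.f.).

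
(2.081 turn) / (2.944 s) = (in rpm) 42.41. Check: 1 turn = 6.2831853 rad, so 2.081 turn = 2.081 * 6.2831853 = 13.075309 rad. 2.944 s is already in s. Combine: 13.075309 rad / 2.944 s = 4.4413412 rad/s. 1 rpm = 0.10471976 rad/s, so 4.4413412 rad/s = 4.4413412 / 0.10471976 = 42.411685 rpm ≈ 42.41 rpm (4 s.f.).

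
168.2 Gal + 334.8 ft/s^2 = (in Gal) 1.037e+04. Check: 1 Gal = 0.01 m/s^2, so 168.2 Gal = 168.2 * 0.01 = 1.682 m/s^2. 1 ft/s^2 = 0.3048 m/s^2, so 334.8 ft/s^2 = 334.8 * 0.3048 = 102.04704 m/s^2. Sum: 1.682 + 102.04704 = 103.72904 m/s^2. 1 Gal = 0.01 m/s^2, so 103.72904 m/s^2 = 103.72904 / 0.01 = 10372.904 Gal ≈ 1.037e+04 Gal (4 s.f.).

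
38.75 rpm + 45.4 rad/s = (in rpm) 472.3. Check: 1 rpm = 0.10471976 rad/s, so 38.75 rpm = 38.75 * 0.10471976 = 4.0578905 rad/s. 45.4 rad/s is already in rad/s. Sum: 4.0578905 + 45.4 = 49.457891 rad/s. 1 rpm = 0.10471976 rad/s, so 49.457891 rad/s = 49.457891 / 0.10471976 = 472.28806 rpm ≈ 472.3 rpm (4 s.f.).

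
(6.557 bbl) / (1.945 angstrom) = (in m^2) 5.36e+09. Check: 1 bbl = 0.15898729 m^3, so 6.557 bbl = 6.557 * 0.15898729 = 1.0424797 m^3. 1 angstrom = 1e-10 m, so 1.945 angstrom = 1.945 * 1e-10 = 1.945e-10 m. Combine: 1.0424797 m^3 / 1.945e-10 m = 5.3597928e+09 m^2. Result: 5.3597928e+09 m^2 ≈ 5.36e+09 m^2 (4 s.f.).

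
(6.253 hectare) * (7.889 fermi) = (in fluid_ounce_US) 1.668e-05. Check: 1 hectare = 10000 m^2, so 6.253 hectare = 6.253 * 10000 = 62530 m^2. 1 fermi = 1e-15 m, so 7.889 fermi = 7.889 * 1e-15 = 7.889e-15 m. Combine: 62530 m^2 * 7.889e-15 m = 4.9329917e-10 m^3. 1 fluid_ounce_US = 2.957353e-05 m^3, so 4.9329917e-10 m^3 = 4.9329917e-10 / 2.957353e-05 = 1.6680429e-05 fluid_ounce_US ≈ 1.668e-05 fluid_ounce_US (4 s.f.).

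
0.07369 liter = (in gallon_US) 1 liter = 0.001 m^3, so 0.07369 liter = 0.07369 * 0.001 = 7.369e-05 m^3. 1 gallon_US = 0.0037854118 m^3, so 7.369e-05 m^3 = 7.369e-05 / 0.0037854118 = 0.019466839 gallon_US ≈ 0.01947 gallon_US (4 s.f.). Final answer: 0.01947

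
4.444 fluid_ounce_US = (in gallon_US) 1 fluid_ounce_US = 2.957353e-05 m^3, so 4.444 fluid_ounce_US = 4.444 * 2.957353e-05 = 0.00013142477 m^3. 1 gallon_US = 0.0037854118 m^3, so 0.00013142477 m^3 = 0.00013142477 / 0.0037854118 = 0.03471875 gallon_US ≈ 0.03472 gallon_US (4 s.f.). Final answer: 0.03472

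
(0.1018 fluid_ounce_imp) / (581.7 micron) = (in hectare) 4.972e-07. Check: 1 fluid_ounce_imp = 2.8413063e-05 m^3, so 0.1018 fluid_ounce_imp = 0.1018 * 2.8413063e-05 = 2.8924498e-06 m^3. 1 micron = 1e-06 m, so 581.7 micron = 581.7 * 1e-06 = 0.0005817 m. Combine: 2.8924498e-06 m^3 / 0.0005817 m = 0.004972408 m^2. 1 hectare = 10000 m^2, so 0.004972408 m^2 = 0.004972408 / 10000 = 4.972408e-07 hectare ≈ 4.972e-07 hectare (4 s.f.).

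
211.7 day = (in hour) 1 day = 86400 s, so 211.7 day = 211.7 * 86400 = 18290880 s. 1 hour = 3600 s, so 18290880 s = 18290880 / 3600 = 5080.8 hour ≈ 5081 hour (4 s.f.). Final answer: 5081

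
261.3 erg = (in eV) 1.631e+14. Check: 1 erg = 1e-07 J, so 261.3 erg = 261.3 * 1e-07 = 2.613e-05 J. 1 eV = 1.6021766e-19 J, so 2.613e-05 J = 2.613e-05 / 1.6021766e-19 = 1.6309063e+14 eV ≈ 1.631e+14 eV (4 s.f.).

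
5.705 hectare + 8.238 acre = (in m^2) 1 hectare = 10000 m^2, so 5.705 hectare = 5.705 * 10000 = 57050 m^2. 1 acre = 4046.8564 m^2, so 8.238 acre = 8.238 * 4046.8564 = 33338.003 m^2. Sum: 57050 + 33338.003 = 90388.003 m^2. Result: 90388.003 m^2 ≈ 9.039e+04 m^2 (4 s.f.). Final answer: 9.039e+04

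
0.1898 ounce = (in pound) 1 ounce = 0.028349523 kg, so 0.1898 ounce = 0.1898 * 0.028349523 = 0.0053807395 kg. 1 pound = 0.45359237 kg, so 0.0053807395 kg = 0.0053807395 / 0.45359237 = 0.0118625 pound ≈ 0.01186 pound (4 s.f.). Final answer: 0.01186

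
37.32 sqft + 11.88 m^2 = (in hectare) 0.001535. Check: 1 sqft = 0.09290304 m^2, so 37.32 sqft = 37.32 * 0.09290304 = 3.4671415 m^2. 11.88 m^2 is already in m^2. Sum: 3.4671415 + 11.88 = 15.347141 m^2. 1 hectare = 10000 m^2, so 15.347141 m^2 = 15.347141 / 10000 = 0.0015347141 hectare ≈ 0.001535 hectare (4 s.f.).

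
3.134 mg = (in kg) 3.134e-06. Check: 1 mg = 1e-06 kg, so 3.134 mg = 3.134 * 1e-06 = 3.134e-06 kg. Result: 3.134e-06 kg.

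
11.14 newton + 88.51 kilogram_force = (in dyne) 11.14 newton = 11.14 N. 1 kilogram_force = 9.80665 N, so 88.51 kilogram_force = 88.51 * 9.80665 = 867.98659 N. Sum: 11.14 + 867.98659 = 879.12659 N. 1 dyne = 1e-05 N, so 879.12659 N = 879.12659 / 1e-05 = 87912659 dyne ≈ 8.791e+07 dyne (4 s.f.). Final answer: 8.791e+07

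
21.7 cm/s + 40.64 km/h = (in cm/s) 1 cm/s = 0.01 m/s, so 21.7 cm/s = 21.7 * 0.01 = 0.217 m/s. 1 km/h = 0.27777778 m/s, so 40.64 km/h = 40.64 * 0.27777778 = 11.288889 m/s. Sum: 0.217 + 11.288889 = 11.505889 m/s. 1 cm/s = 0.01 m/s, so 11.505889 m/s = 11.505889 / 0.01 = 1150.5889 cm/s ≈ 1151 cm/s (4 s.f.). Final answer: 1151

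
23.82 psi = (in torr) 1232. Check: 1 psi = 6894.7573 Pa, so 23.82 psi = 23.82 * 6894.7573 = 164233.12 Pa. 1 torr = 133.32237 Pa, so 164233.12 Pa = 164233.12 / 133.32237 = 1231.8497 torr ≈ 1232 torr (4 s.f.).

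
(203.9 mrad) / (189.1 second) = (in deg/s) 0.06178. Check: 1 mrad = 0.001 rad, so 203.9 mrad = 203.9 * 0.001 = 0.2039 rad. 189.1 second = 189.1 s. Combine: 0.2039 rad / 189.1 s = 0.0010782655 rad/s. 1 deg/s = 0.017453293 rad/s, so 0.0010782655 rad/s = 0.0010782655 / 0.017453293 = 0.061780061 deg/s ≈ 0.06178 deg/s (4 s.f.).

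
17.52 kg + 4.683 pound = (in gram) 1.964e+04. Check: 17.52 kg is already in kg. 1 pound = 0.45359237 kg, so 4.683 pound = 4.683 * 0.45359237 = 2.1241731 kg. Sum: 17.52 + 2.1241731 = 19.644173 kg. 1 gram = 0.001 kg, so 19.644173 kg = 19.644173 / 0.001 = 19644.173 gram ≈ 1.964e+04 gram (4 s.f.).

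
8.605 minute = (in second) 516.3. Check: 1 minute = 60 s, so 8.605 minute = 8.605 * 60 = 516.3 s. 516.3 s = 516.3 second.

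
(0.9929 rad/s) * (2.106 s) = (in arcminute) 7188. Check: 0.9929 rad/s is already in rad/s. 2.106 s is already in s. Combine: 0.9929 rad/s * 2.106 s = 2.0910474 rad. 1 arcminute = 0.00029088821 rad, so 2.0910474 rad = 2.0910474 / 0.00029088821 = 7188.4914 arcminute ≈ 7188 arcminute (4 s.f.).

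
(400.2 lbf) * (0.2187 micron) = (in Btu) 3.69e-07. Check: 1 lbf = 4.4482216 N, so 400.2 lbf = 400.2 * 4.4482216 = 1780.1783 N. 1 micron = 1e-06 m, so 0.2187 micron = 0.2187 * 1e-06 = 2.187e-07 m. Combine: 1780.1783 N * 2.187e-07 m = 0.00038932499 J. 1 Btu = 1055.0559 J, so 0.00038932499 J = 0.00038932499 / 1055.0559 = 3.6900889e-07 Btu ≈ 3.69e-07 Btu (4 s.f.).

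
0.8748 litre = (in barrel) 0.005502. Check: 1 litre = 0.001 m^3, so 0.8748 litre = 0.8748 * 0.001 = 0.0008748 m^3. 1 barrel = 0.15898729 m^3, so 0.0008748 m^3 = 0.0008748 / 0.15898729 = 0.0055023265 barrel ≈ 0.005502 barrel (4 s.f.).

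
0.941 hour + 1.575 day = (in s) 1 hour = 3600 s, so 0.941 hour = 0.941 * 3600 = 3387.6 s. 1 day = 86400 s, so 1.575 day = 1.575 * 86400 = 136080 s. Sum: 3387.6 + 136080 = 139467.6 s. Result: 139467.6 s ≈ 1.395e+05 s (4 s.f.). Final answer: 1.395e+05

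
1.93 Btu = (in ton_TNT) 4.867e-07. Check: 1 Btu = 1055.0559 J, so 1.93 Btu = 1.93 * 1055.0559 = 2036.2578 J. 1 ton_TNT = 4.184e+09 J, so 2036.2578 J = 2036.2578 / 4.184e+09 = 4.8667729e-07 ton_TNT ≈ 4.867e-07 ton_TNT (4 s.f.).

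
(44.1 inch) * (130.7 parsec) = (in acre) 1 inch = 0.0254 m, so 44.1 inch = 44.1 * 0.0254 = 1.12014 m. 1 parsec = 3.0856776e+16 m, so 130.7 parsec = 130.7 * 3.0856776e+16 = 4.0329806e+18 m. Combine: 1.12014 m * 4.0329806e+18 m = 4.5175029e+18 m^2. 1 acre = 4046.8564 m^2, so 4.5175029e+18 m^2 = 4.5175029e+18 / 4046.8564 = 1.1162993e+15 acre ≈ 1.116e+15 acre (4 s.f.). Final answer: 1.116e+15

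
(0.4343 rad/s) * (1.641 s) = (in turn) 0.4343 rad/s is already in rad/s. 1.641 s is already in s. Combine: 0.4343 rad/s * 1.641 s = 0.7126863 rad. 1 turn = 6.2831853 rad, so 0.7126863 rad = 0.7126863 / 6.2831853 = 0.11342755 turn ≈ 0.1134 turn (4 s.f.). Final answer: 0.1134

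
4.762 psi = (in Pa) 1 psi = 6894.7573 Pa, so 4.762 psi = 4.762 * 6894.7573 = 32832.834 Pa. Result: 32832.834 Pa ≈ 3.283e+04 Pa (4 s.f.). Final answer: 3.283e+04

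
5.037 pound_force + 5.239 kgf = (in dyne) 1 pound_force = 4.4482216 N, so 5.037 pound_force = 5.037 * 4.4482216 = 22.405692 N. 1 kgf = 9.80665 N, so 5.239 kgf = 5.239 * 9.80665 = 51.377039 N. Sum: 22.405692 + 51.377039 = 73.782732 N. 1 dyne = 1e-05 N, so 73.782732 N = 73.782732 / 1e-05 = 7378273.2 dyne ≈ 7.378e+06 dyne (4 s.f.). Final answer: 7.378e+06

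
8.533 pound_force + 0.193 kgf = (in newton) 39.85. Check: 1 pound_force = 4.4482216 N, so 8.533 pound_force = 8.533 * 4.4482216 = 37.956675 N. 1 kgf = 9.80665 N, so 0.193 kgf = 0.193 * 9.80665 = 1.8926835 N. Sum: 37.956675 + 1.8926835 = 39.849358 N. 39.849358 N = 39.849358 newton ≈ 39.85 newton (4 s.f.).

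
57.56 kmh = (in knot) 1 kmh = 0.27777778 m/s, so 57.56 kmh = 57.56 * 0.27777778 = 15.988889 m/s. 1 knot = 0.51444444 m/s, so 15.988889 m/s = 15.988889 / 0.51444444 = 31.079914 knot ≈ 31.08 knot (4 s.f.). Final answer: 31.08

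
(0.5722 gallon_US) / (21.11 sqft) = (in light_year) 1.167e-19. Check: 1 gallon_US = 0.0037854118 m^3, so 0.5722 gallon_US = 0.5722 * 0.0037854118 = 0.0021660126 m^3. 1 sqft = 0.09290304 m^2, so 21.11 sqft = 21.11 * 0.09290304 = 1.9611832 m^2. Combine: 0.0021660126 m^3 / 1.9611832 m^2 = 0.0011044418 m. 1 light_year = 9.4607305e+15 m, so 0.0011044418 m = 0.0011044418 / 9.4607305e+15 = 1.1673959e-19 light_year ≈ 1.167e-19 light_year (4 s.f.).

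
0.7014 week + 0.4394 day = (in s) 1 week = 604800 s, so 0.7014 week = 0.7014 * 604800 = 424206.72 s. 1 day = 86400 s, so 0.4394 day = 0.4394 * 86400 = 37964.16 s. Sum: 424206.72 + 37964.16 = 462170.88 s. Result: 462170.88 s ≈ 4.622e+05 s (4 s.f.). Final answer: 4.622e+05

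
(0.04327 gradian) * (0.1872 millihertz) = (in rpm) 1 gradian = 0.015707963 rad, so 0.04327 gradian = 0.04327 * 0.015707963 = 0.00067968357 rad. 1 millihertz = 0.001 Hz, so 0.1872 millihertz = 0.1872 * 0.001 = 0.0001872 Hz. Combine: 0.00067968357 rad * 0.0001872 Hz = 1.2723676e-07 rad/s. 1 rpm = 0.10471976 rad/s, so 1.2723676e-07 rad/s = 1.2723676e-07 / 0.10471976 = 1.2150216e-06 rpm ≈ 1.215e-06 rpm (4 s.f.). Final answer: 1.215e-06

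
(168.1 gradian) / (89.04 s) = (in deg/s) 1.699. Check: 1 gradian = 0.015707963 rad, so 168.1 gradian = 168.1 * 0.015707963 = 2.6405086 rad. 89.04 s is already in s. Combine: 2.6405086 rad / 89.04 s = 0.029655308 rad/s. 1 deg/s = 0.017453293 rad/s, so 0.029655308 rad/s = 0.029655308 / 0.017453293 = 1.699124 deg/s ≈ 1.699 deg/s (4 s.f.).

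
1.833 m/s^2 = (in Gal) 1 Gal = 0.01 m/s^2, so 1.833 m/s^2 = 1.833 / 0.01 = 183.3 Gal. Final answer: 183.3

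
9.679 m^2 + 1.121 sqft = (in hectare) 0.0009783. Check: 9.679 m^2 is already in m^2. 1 sqft = 0.09290304 m^2, so 1.121 sqft = 1.121 * 0.09290304 = 0.10414431 m^2. Sum: 9.679 + 0.10414431 = 9.7831443 m^2. 1 hectare = 10000 m^2, so 9.7831443 m^2 = 9.7831443 / 10000 = 0.00097831443 hectare ≈ 0.0009783 hectare (4 s.f.).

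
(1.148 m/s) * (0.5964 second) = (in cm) 1.148 m/s is already in m/s. 0.5964 second = 0.5964 s. Combine: 1.148 m/s * 0.5964 s = 0.6846672 m. 1 cm = 0.01 m, so 0.6846672 m = 0.6846672 / 0.01 = 68.46672 cm ≈ 68.47 cm (4 s.f.). Final answer: 68.47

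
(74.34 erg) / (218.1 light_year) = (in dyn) 3.603e-19. Check: 1 erg = 1e-07 J, so 74.34 erg = 74.34 * 1e-07 = 7.434e-06 J. 1 light_year = 9.4607305e+15 m, so 218.1 light_year = 218.1 * 9.4607305e+15 = 2.0633853e+18 m. Combine: 7.434e-06 J / 2.0633853e+18 m = 3.6028171e-24 N. 1 dyn = 1e-05 N, so 3.6028171e-24 N = 3.6028171e-24 / 1e-05 = 3.6028171e-19 dyn ≈ 3.603e-19 dyn (4 s.f.).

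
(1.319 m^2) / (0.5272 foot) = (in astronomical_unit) 1.319 m^2 is already in m^2. 1 foot = 0.3048 m, so 0.5272 foot = 0.5272 * 0.3048 = 0.16069056 m. Combine: 1.319 m^2 / 0.16069056 m = 8.2083229 m. 1 astronomical_unit = 1.4959787e+11 m, so 8.2083229 m = 8.2083229 / 1.4959787e+11 = 5.4869249e-11 astronomical_unit ≈ 5.487e-11 astronomical_unit (4 s.f.). Final answer: 5.487e-11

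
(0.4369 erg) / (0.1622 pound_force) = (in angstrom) 605.5. Check: 1 erg = 1e-07 J, so 0.4369 erg = 0.4369 * 1e-07 = 4.369e-08 J. 1 pound_force = 4.4482216 N, so 0.1622 pound_force = 0.1622 * 4.4482216 = 0.72150155 N. Combine: 4.369e-08 J / 0.72150155 N = 6.0554271e-08 m. 1 angstrom = 1e-10 m, so 6.0554271e-08 m = 6.0554271e-08 / 1e-10 = 605.54271 angstrom ≈ 605.5 angstrom (4 s.f.).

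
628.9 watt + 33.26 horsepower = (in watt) 2.543e+04. Check: 628.9 watt = 628.9 W. 1 horsepower = 745.69987 W, so 33.26 horsepower = 33.26 * 745.69987 = 24801.978 W. Sum: 628.9 + 24801.978 = 25430.878 W. 25430.878 W = 25430.878 watt ≈ 2.543e+04 watt (4 s.f.).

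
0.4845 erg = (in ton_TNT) 1 erg = 1e-07 J, so 0.4845 erg = 0.4845 * 1e-07 = 4.845e-08 J. 1 ton_TNT = 4.184e+09 J, so 4.845e-08 J = 4.845e-08 / 4.184e+09 = 1.1579828e-17 ton_TNT ≈ 1.158e-17 ton_TNT (4 s.f.). Final answer: 1.158e-17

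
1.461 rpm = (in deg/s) 8.766. Check: 1 rpm = 0.10471976 rad/s, so 1.461 rpm = 1.461 * 0.10471976 = 0.15299556 rad/s. 1 deg/s = 0.017453293 rad/s, so 0.15299556 rad/s = 0.15299556 / 0.017453293 = 8.766 deg/s.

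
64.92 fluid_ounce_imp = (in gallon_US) 0.4873. Check: 1 fluid_ounce_imp = 2.8413063e-05 m^3, so 64.92 fluid_ounce_imp = 64.92 * 2.8413063e-05 = 0.001844576 m^3. 1 gallon_US = 0.0037854118 m^3, so 0.001844576 m^3 = 0.001844576 / 0.0037854118 = 0.48728543 gallon_US ≈ 0.4873 gallon_US (4 s.f.).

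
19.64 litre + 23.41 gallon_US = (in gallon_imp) 1 litre = 0.001 m^3, so 19.64 litre = 19.64 * 0.001 = 0.01964 m^3. 1 gallon_US = 0.0037854118 m^3, so 23.41 gallon_US = 23.41 * 0.0037854118 = 0.08861649 m^3. Sum: 0.01964 + 0.08861649 = 0.10825649 m^3. 1 gallon_imp = 0.00454609 m^3, so 0.10825649 m^3 = 0.10825649 / 0.00454609 = 23.813099 gallon_imp ≈ 23.81 gallon_imp (4 s.f.). Final answer: 23.81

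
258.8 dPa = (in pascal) 25.88. Check: 1 dPa = 0.1 Pa, so 258.8 dPa = 258.8 * 0.1 = 25.88 Pa. 25.88 Pa = 25.88 pascal.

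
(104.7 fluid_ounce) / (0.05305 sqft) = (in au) 4.2e-12. Check: 1 fluid_ounce = 2.957353e-05 m^3, so 104.7 fluid_ounce = 104.7 * 2.957353e-05 = 0.0030963485 m^3. 1 sqft = 0.09290304 m^2, so 0.05305 sqft = 0.05305 * 0.09290304 = 0.0049285063 m^2. Combine: 0.0030963485 m^3 / 0.0049285063 m^2 = 0.62825294 m. 1 au = 1.4959787e+11 m, so 0.62825294 m = 0.62825294 / 1.4959787e+11 = 4.1996115e-12 au ≈ 4.2e-12 au (4 s.f.).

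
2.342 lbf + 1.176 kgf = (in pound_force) 4.935. Check: 1 lbf = 4.4482216 N, so 2.342 lbf = 2.342 * 4.4482216 = 10.417735 N. 1 kgf = 9.80665 N, so 1.176 kgf = 1.176 * 9.80665 = 11.53262 N. Sum: 10.417735 + 11.53262 = 21.950355 N. 1 pound_force = 4.4482216 N, so 21.950355 N = 21.950355 / 4.4482216 = 4.9346362 pound_force ≈ 4.935 pound_force (4 s.f.).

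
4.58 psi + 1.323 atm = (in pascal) 1 psi = 6894.7573 Pa, so 4.58 psi = 4.58 * 6894.7573 = 31577.988 Pa. 1 atm = 101325 Pa, so 1.323 atm = 1.323 * 101325 = 134052.98 Pa. Sum: 31577.988 + 134052.98 = 165630.96 Pa. 165630.96 Pa = 165630.96 pascal ≈ 1.656e+05 pascal (4 s.f.). Final answer: 1.656e+05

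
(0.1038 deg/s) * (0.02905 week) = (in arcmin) 1 deg/s = 0.017453293 rad/s, so 0.1038 deg/s = 0.1038 * 0.017453293 = 0.0018116518 rad/s. 1 week = 604800 s, so 0.02905 week = 0.02905 * 604800 = 17569.44 s. Combine: 0.0018116518 rad/s * 17569.44 s = 31.829707 rad. 1 arcmin = 0.00029088821 rad, so 31.829707 rad = 31.829707 / 0.00029088821 = 109422.47 arcmin ≈ 1.094e+05 arcmin (4 s.f.). Final answer: 1.094e+05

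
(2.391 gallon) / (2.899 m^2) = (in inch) 1 gallon = 0.0037854118 m^3, so 2.391 gallon = 2.391 * 0.0037854118 = 0.0090509196 m^3. 2.899 m^2 is already in m^2. Combine: 0.0090509196 m^3 / 2.899 m^2 = 0.0031220833 m. 1 inch = 0.0254 m, so 0.0031220833 m = 0.0031220833 / 0.0254 = 0.12291667 inch ≈ 0.1229 inch (4 s.f.). Final answer: 0.1229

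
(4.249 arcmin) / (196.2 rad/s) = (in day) 7.291e-11. Check: 1 arcmin = 0.00029088821 rad, so 4.249 arcmin = 4.249 * 0.00029088821 = 0.001235984 rad. 196.2 rad/s is already in rad/s. Combine: 0.001235984 rad / 196.2 rad/s = 6.2996126e-06 s. 1 day = 86400 s, so 6.2996126e-06 s = 6.2996126e-06 / 86400 = 7.2912183e-11 day ≈ 7.291e-11 day (4 s.f.).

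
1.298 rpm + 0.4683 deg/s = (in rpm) 1 rpm = 0.10471976 rad/s, so 1.298 rpm = 1.298 * 0.10471976 = 0.13592624 rad/s. 1 deg/s = 0.017453293 rad/s, so 0.4683 deg/s = 0.4683 * 0.017453293 = 0.0081733769 rad/s. Sum: 0.13592624 + 0.0081733769 = 0.14409962 rad/s. 1 rpm = 0.10471976 rad/s, so 0.14409962 rad/s = 0.14409962 / 0.10471976 = 1.37605 rpm ≈ 1.376 rpm (4 s.f.). Final answer: 1.376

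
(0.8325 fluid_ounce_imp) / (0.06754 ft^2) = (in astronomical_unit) 2.52e-14. Check: 1 fluid_ounce_imp = 2.8413063e-05 m^3, so 0.8325 fluid_ounce_imp = 0.8325 * 2.8413063e-05 = 2.3653875e-05 m^3. 1 ft^2 = 0.09290304 m^2, so 0.06754 ft^2 = 0.06754 * 0.09290304 = 0.0062746713 m^2. Combine: 2.3653875e-05 m^3 / 0.0062746713 m^2 = 0.0037697392 m. 1 astronomical_unit = 1.4959787e+11 m, so 0.0037697392 m = 0.0037697392 / 1.4959787e+11 = 2.519915e-14 astronomical_unit ≈ 2.52e-14 astronomical_unit (4 s.f.).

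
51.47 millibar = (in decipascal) 5.147e+04. Check: 1 millibar = 100 Pa, so 51.47 millibar = 51.47 * 100 = 5147 Pa. 1 decipascal = 0.1 Pa, so 5147 Pa = 5147 / 0.1 = 51470 decipascal ≈ 5.147e+04 decipascal (4 s.f.).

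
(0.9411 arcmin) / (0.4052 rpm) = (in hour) 1 arcmin = 0.00029088821 rad, so 0.9411 arcmin = 0.9411 * 0.00029088821 = 0.00027375489 rad. 1 rpm = 0.10471976 rad/s, so 0.4052 rpm = 0.4052 * 0.10471976 = 0.042432445 rad/s. Combine: 0.00027375489 rad / 0.042432445 rad/s = 0.0064515466 s. 1 hour = 3600 s, so 0.0064515466 s = 0.0064515466 / 3600 = 1.7920963e-06 hour ≈ 1.792e-06 hour (4 s.f.). Final answer: 1.792e-06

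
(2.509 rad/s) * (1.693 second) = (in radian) 4.248. Check: 2.509 rad/s is already in rad/s. 1.693 second = 1.693 s. Combine: 2.509 rad/s * 1.693 s = 4.247737 rad. 4.247737 rad = 4.247737 radian ≈ 4.248 radian (4 s.f.).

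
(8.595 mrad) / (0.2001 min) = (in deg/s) 0.04102. Check: 1 mrad = 0.001 rad, so 8.595 mrad = 8.595 * 0.001 = 0.008595 rad. 1 min = 60 s, so 0.2001 min = 0.2001 * 60 = 12.006 s. Combine: 0.008595 rad / 12.006 s = 0.00071589205 rad/s. 1 deg/s = 0.017453293 rad/s, so 0.00071589205 rad/s = 0.00071589205 / 0.017453293 = 0.041017593 deg/s ≈ 0.04102 deg/s (4 s.f.).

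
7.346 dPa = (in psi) 1 dPa = 0.1 Pa, so 7.346 dPa = 7.346 * 0.1 = 0.7346 Pa. 1 psi = 6894.7573 Pa, so 0.7346 Pa = 0.7346 / 6894.7573 = 0.00010654472 psi ≈ 0.0001065 psi (4 s.f.). Final answer: 0.0001065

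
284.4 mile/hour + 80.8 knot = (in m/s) 1 mile/hour = 0.44704 m/s, so 284.4 mile/hour = 284.4 * 0.44704 = 127.13818 m/s. 1 knot = 0.51444444 m/s, so 80.8 knot = 80.8 * 0.51444444 = 41.567111 m/s. Sum: 127.13818 + 41.567111 = 168.70529 m/s. Result: 168.70529 m/s ≈ 168.7 m/s (4 s.f.). Final answer: 168.7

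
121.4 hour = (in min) 7284. Check: 1 hour = 3600 s, so 121.4 hour = 121.4 * 3600 = 437040 s. 1 min = 60 s, so 437040 s = 437040 / 60 = 7284 min.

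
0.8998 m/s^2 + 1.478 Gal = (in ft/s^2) 3.001. Check: 0.8998 m/s^2 is already in m/s^2. 1 Gal = 0.01 m/s^2, so 1.478 Gal = 1.478 * 0.01 = 0.01478 m/s^2. Sum: 0.8998 + 0.01478 = 0.91458 m/s^2. 1 ft/s^2 = 0.3048 m/s^2, so 0.91458 m/s^2 = 0.91458 / 0.3048 = 3.0005906 ft/s^2 ≈ 3.001 ft/s^2 (4 s.f.).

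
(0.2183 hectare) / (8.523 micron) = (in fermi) 1 hectare = 10000 m^2, so 0.2183 hectare = 0.2183 * 10000 = 2183 m^2. 1 micron = 1e-06 m, so 8.523 micron = 8.523 * 1e-06 = 8.523e-06 m. Combine: 2183 m^2 / 8.523e-06 m = 2.5613047e+08 m. 1 fermi = 1e-15 m, so 2.5613047e+08 m = 2.5613047e+08 / 1e-15 = 2.5613047e+23 fermi ≈ 2.561e+23 fermi (4 s.f.). Final answer: 2.561e+23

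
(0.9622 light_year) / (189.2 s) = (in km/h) 1.732e+14. Check: 1 light_year = 9.4607305e+15 m, so 0.9622 light_year = 0.9622 * 9.4607305e+15 = 9.1031149e+15 m. 189.2 s is already in s. Combine: 9.1031149e+15 m / 189.2 s = 4.8113715e+13 m/s. 1 km/h = 0.27777778 m/s, so 4.8113715e+13 m/s = 4.8113715e+13 / 0.27777778 = 1.7320937e+14 km/h ≈ 1.732e+14 km/h (4 s.f.).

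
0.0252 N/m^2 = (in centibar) 2.52e-05. Check: 0.0252 N/m^2 = 0.0252 Pa. 1 centibar = 1000 Pa, so 0.0252 Pa = 0.0252 / 1000 = 2.52e-05 centibar.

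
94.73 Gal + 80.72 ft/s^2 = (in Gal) 2555. Check: 1 Gal = 0.01 m/s^2, so 94.73 Gal = 94.73 * 0.01 = 0.9473 m/s^2. 1 ft/s^2 = 0.3048 m/s^2, so 80.72 ft/s^2 = 80.72 * 0.3048 = 24.603456 m/s^2. Sum: 0.9473 + 24.603456 = 25.550756 m/s^2. 1 Gal = 0.01 m/s^2, so 25.550756 m/s^2 = 25.550756 / 0.01 = 2555.0756 Gal ≈ 2555 Gal (4 s.f.).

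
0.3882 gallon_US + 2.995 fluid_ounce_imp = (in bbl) 1 gallon_US = 0.0037854118 m^3, so 0.3882 gallon_US = 0.3882 * 0.0037854118 = 0.0014694969 m^3. 1 fluid_ounce_imp = 2.8413063e-05 m^3, so 2.995 fluid_ounce_imp = 2.995 * 2.8413063e-05 = 8.5097122e-05 m^3. Sum: 0.0014694969 + 8.5097122e-05 = 0.001554594 m^3. 1 bbl = 0.15898729 m^3, so 0.001554594 m^3 = 0.001554594 / 0.15898729 = 0.0097781019 bbl ≈ 0.009778 bbl (4 s.f.). Final answer: 0.009778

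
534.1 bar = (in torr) 4.006e+05. Check: 1 bar = 100000 Pa, so 534.1 bar = 534.1 * 100000 = 53410000 Pa. 1 torr = 133.32237 Pa, so 53410000 Pa = 53410000 / 133.32237 = 400607.94 torr ≈ 4.006e+05 torr (4 s.f.).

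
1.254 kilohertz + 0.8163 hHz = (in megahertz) 0.001336. Check: 1 kilohertz = 1000 Hz, so 1.254 kilohertz = 1.254 * 1000 = 1254 Hz. 1 hHz = 100 Hz, so 0.8163 hHz = 0.8163 * 100 = 81.63 Hz. Sum: 1254 + 81.63 = 1335.63 Hz. 1 megahertz = 1000000 Hz, so 1335.63 Hz = 1335.63 / 1000000 = 0.00133563 megahertz ≈ 0.001336 megahertz (4 s.f.).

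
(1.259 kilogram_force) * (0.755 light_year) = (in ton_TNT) 2.108e+07. Check: 1 kilogram_force = 9.80665 N, so 1.259 kilogram_force = 1.259 * 9.80665 = 12.346572 N. 1 light_year = 9.4607305e+15 m, so 0.755 light_year = 0.755 * 9.4607305e+15 = 7.1428515e+15 m. Combine: 12.346572 N * 7.1428515e+15 m = 8.8189733e+16 J. 1 ton_TNT = 4.184e+09 J, so 8.8189733e+16 J = 8.8189733e+16 / 4.184e+09 = 21077852 ton_TNT ≈ 2.108e+07 ton_TNT (4 s.f.).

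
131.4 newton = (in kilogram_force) 13.4. Check: 131.4 newton = 131.4 N. 1 kilogram_force = 9.80665 N, so 131.4 N = 131.4 / 9.80665 = 13.399071 kilogram_force ≈ 13.4 kilogram_force (4 s.f.).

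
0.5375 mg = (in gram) 0.0005375. Check: 1 mg = 1e-06 kg, so 0.5375 mg = 0.5375 * 1e-06 = 5.375e-07 kg. 1 gram = 0.001 kg, so 5.375e-07 kg = 5.375e-07 / 0.001 = 0.0005375 gram.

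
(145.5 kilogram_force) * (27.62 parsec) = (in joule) 1 kilogram_force = 9.80665 N, so 145.5 kilogram_force = 145.5 * 9.80665 = 1426.8676 N. 1 parsec = 3.0856776e+16 m, so 27.62 parsec = 27.62 * 3.0856776e+16 = 8.5226415e+17 m. Combine: 1426.8676 N * 8.5226415e+17 m = 1.2160681e+21 J. 1.2160681e+21 J = 1.2160681e+21 joule ≈ 1.216e+21 joule (4 s.f.). Final answer: 1.216e+21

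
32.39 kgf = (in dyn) 3.176e+07. Check: 1 kgf = 9.80665 N, so 32.39 kgf = 32.39 * 9.80665 = 317.63739 N. 1 dyn = 1e-05 N, so 317.63739 N = 317.63739 / 1e-05 = 31763739 dyn ≈ 3.176e+07 dyn (4 s.f.).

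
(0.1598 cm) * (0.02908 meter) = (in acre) 1.148e-08. Check: 1 cm = 0.01 m, so 0.1598 cm = 0.1598 * 0.01 = 0.001598 m. 0.02908 meter = 0.02908 m. Combine: 0.001598 m * 0.02908 m = 4.646984e-05 m^2. 1 acre = 4046.8564 m^2, so 4.646984e-05 m^2 = 4.646984e-05 / 4046.8564 = 1.1482948e-08 acre ≈ 1.148e-08 acre (4 s.f.).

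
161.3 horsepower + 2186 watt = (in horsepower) 1 horsepower = 745.69987 W, so 161.3 horsepower = 161.3 * 745.69987 = 120281.39 W. 2186 watt = 2186 W. Sum: 120281.39 + 2186 = 122467.39 W. 1 horsepower = 745.69987 W, so 122467.39 W = 122467.39 / 745.69987 = 164.23147 horsepower ≈ 164.2 horsepower (4 s.f.). Final answer: 164.2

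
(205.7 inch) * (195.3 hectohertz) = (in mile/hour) 2.283e+05. Check: 1 inch = 0.0254 m, so 205.7 inch = 205.7 * 0.0254 = 5.22478 m. 1 hectohertz = 100 Hz, so 195.3 hectohertz = 195.3 * 100 = 19530 Hz. Combine: 5.22478 m * 19530 Hz = 102039.95 m/s. 1 mile/hour = 0.44704 m/s, so 102039.95 m/s = 102039.95 / 0.44704 = 228256.88 mile/hour ≈ 2.283e+05 mile/hour (4 s.f.).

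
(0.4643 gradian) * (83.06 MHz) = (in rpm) 1 gradian = 0.015707963 rad, so 0.4643 gradian = 0.4643 * 0.015707963 = 0.0072932073 rad. 1 MHz = 1000000 Hz, so 83.06 MHz = 83.06 * 1000000 = 83060000 Hz. Combine: 0.0072932073 rad * 83060000 Hz = 605773.8 rad/s. 1 rpm = 0.10471976 rad/s, so 605773.8 rad/s = 605773.8 / 0.10471976 = 5784713.7 rpm ≈ 5.785e+06 rpm (4 s.f.). Final answer: 5.785e+06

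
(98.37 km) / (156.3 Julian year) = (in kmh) 1 km = 1000 m, so 98.37 km = 98.37 * 1000 = 98370 m. 1 Julian year = 31557600 s, so 156.3 Julian year = 156.3 * 31557600 = 4.9324529e+09 s. Combine: 98370 m / 4.9324529e+09 s = 1.9943424e-05 m/s. 1 kmh = 0.27777778 m/s, so 1.9943424e-05 m/s = 1.9943424e-05 / 0.27777778 = 7.1796327e-05 kmh ≈ 7.18e-05 kmh (4 s.f.). Final answer: 7.18e-05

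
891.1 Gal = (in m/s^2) 8.911. Check: 1 Gal = 0.01 m/s^2, so 891.1 Gal = 891.1 * 0.01 = 8.911 m/s^2. Result: 8.911 m/s^2.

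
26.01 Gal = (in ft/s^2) 0.8533. Check: 1 Gal = 0.01 m/s^2, so 26.01 Gal = 26.01 * 0.01 = 0.2601 m/s^2. 1 ft/s^2 = 0.3048 m/s^2, so 0.2601 m/s^2 = 0.2601 / 0.3048 = 0.85334646 ft/s^2 ≈ 0.8533 ft/s^2 (4 s.f.).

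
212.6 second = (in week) 212.6 second = 212.6 s. 1 week = 604800 s, so 212.6 s = 212.6 / 604800 = 0.00035152116 week ≈ 0.0003515 week (4 s.f.). Final answer: 0.0003515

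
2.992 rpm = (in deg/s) 1 rpm = 0.10471976 rad/s, so 2.992 rpm = 2.992 * 0.10471976 = 0.31332151 rad/s. 1 deg/s = 0.017453293 rad/s, so 0.31332151 rad/s = 0.31332151 / 0.017453293 = 17.952 deg/s ≈ 17.95 deg/s (4 s.f.). Final answer: 17.95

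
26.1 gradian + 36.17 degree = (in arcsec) 2.148e+05. Check: 1 gradian = 0.015707963 rad, so 26.1 gradian = 26.1 * 0.015707963 = 0.40997784 rad. 1 degree = 0.017453293 rad, so 36.17 degree = 36.17 * 0.017453293 = 0.63128559 rad. Sum: 0.40997784 + 0.63128559 = 1.0412634 rad. 1 arcsec = 4.8481368e-06 rad, so 1.0412634 rad = 1.0412634 / 4.8481368e-06 = 214776 arcsec ≈ 2.148e+05 arcsec (4 s.f.).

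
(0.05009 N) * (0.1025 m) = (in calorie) 0.05009 N is already in N. 0.1025 m is already in m. Combine: 0.05009 N * 0.1025 m = 0.005134225 J. 1 calorie = 4.184 J, so 0.005134225 J = 0.005134225 / 4.184 = 0.0012271092 calorie ≈ 0.001227 calorie (4 s.f.). Final answer: 0.001227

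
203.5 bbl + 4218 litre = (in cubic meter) 36.57. Check: 1 bbl = 0.15898729 m^3, so 203.5 bbl = 203.5 * 0.15898729 = 32.353915 m^3. 1 litre = 0.001 m^3, so 4218 litre = 4218 * 0.001 = 4.218 m^3. Sum: 32.353915 + 4.218 = 36.571915 m^3. 36.571915 m^3 = 36.571915 cubic meter ≈ 36.57 cubic meter (4 s.f.).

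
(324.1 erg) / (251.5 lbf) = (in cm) 2.897e-06. Check: 1 erg = 1e-07 J, so 324.1 erg = 324.1 * 1e-07 = 3.241e-05 J. 1 lbf = 4.4482216 N, so 251.5 lbf = 251.5 * 4.4482216 = 1118.7277 N. Combine: 3.241e-05 J / 1118.7277 N = 2.8970409e-08 m. 1 cm = 0.01 m, so 2.8970409e-08 m = 2.8970409e-08 / 0.01 = 2.8970409e-06 cm ≈ 2.897e-06 cm (4 s.f.).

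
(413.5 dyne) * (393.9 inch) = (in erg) 4.137e+05. Check: 1 dyne = 1e-05 N, so 413.5 dyne = 413.5 * 1e-05 = 0.004135 N. 1 inch = 0.0254 m, so 393.9 inch = 393.9 * 0.0254 = 10.00506 m. Combine: 0.004135 N * 10.00506 m = 0.041370923 J. 1 erg = 1e-07 J, so 0.041370923 J = 0.041370923 / 1e-07 = 413709.23 erg ≈ 4.137e+05 erg (4 s.f.).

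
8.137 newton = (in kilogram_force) 8.137 newton = 8.137 N. 1 kilogram_force = 9.80665 N, so 8.137 N = 8.137 / 9.80665 = 0.82974308 kilogram_force ≈ 0.8297 kilogram_force (4 s.f.). Final answer: 0.8297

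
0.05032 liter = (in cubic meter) 5.032e-05. Check: 1 liter = 0.001 m^3, so 0.05032 liter = 0.05032 * 0.001 = 5.032e-05 m^3. 5.032e-05 m^3 = 5.032e-05 cubic meter.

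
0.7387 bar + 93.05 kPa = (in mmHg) 1252. Check: 1 bar = 100000 Pa, so 0.7387 bar = 0.7387 * 100000 = 73870 Pa. 1 kPa = 1000 Pa, so 93.05 kPa = 93.05 * 1000 = 93050 Pa. Sum: 73870 + 93050 = 166920 Pa. 1 mmHg = 133.32237 Pa, so 166920 Pa = 166920 / 133.32237 = 1252.003 mmHg ≈ 1252 mmHg (4 s.f.).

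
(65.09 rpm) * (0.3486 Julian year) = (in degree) 1 rpm = 0.10471976 rad/s, so 65.09 rpm = 65.09 * 0.10471976 = 6.8162089 rad/s. 1 Julian year = 31557600 s, so 0.3486 Julian year = 0.3486 * 31557600 = 11000979 s. Combine: 6.8162089 rad/s * 11000979 s = 74984973 rad. 1 degree = 0.017453293 rad, so 74984973 rad = 74984973 / 0.017453293 = 4.2963225e+09 degree ≈ 4.296e+09 degree (4 s.f.). Final answer: 4.296e+09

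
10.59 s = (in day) 1 day = 86400 s, so 10.59 s = 10.59 / 86400 = 0.00012256944 day ≈ 0.0001226 day (4 s.f.). Final answer: 0.0001226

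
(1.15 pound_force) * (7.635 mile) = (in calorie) 1 pound_force = 4.4482216 N, so 1.15 pound_force = 1.15 * 4.4482216 = 5.1154549 N. 1 mile = 1609.344 m, so 7.635 mile = 7.635 * 1609.344 = 12287.341 m. Combine: 5.1154549 N * 12287.341 m = 62855.34 J. 1 calorie = 4.184 J, so 62855.34 J = 62855.34 / 4.184 = 15022.787 calorie ≈ 1.502e+04 calorie (4 s.f.). Final answer: 1.502e+04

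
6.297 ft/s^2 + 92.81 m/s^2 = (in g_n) 1 ft/s^2 = 0.3048 m/s^2, so 6.297 ft/s^2 = 6.297 * 0.3048 = 1.9193256 m/s^2. 92.81 m/s^2 is already in m/s^2. Sum: 1.9193256 + 92.81 = 94.729326 m/s^2. 1 g_n = 9.80665 m/s^2, so 94.729326 m/s^2 = 94.729326 / 9.80665 = 9.6597029 g_n ≈ 9.66 g_n (4 s.f.). Final answer: 9.66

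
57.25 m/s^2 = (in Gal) 5725. Check: 1 Gal = 0.01 m/s^2, so 57.25 m/s^2 = 57.25 / 0.01 = 5725 Gal.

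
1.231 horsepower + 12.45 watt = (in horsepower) 1 horsepower = 745.69987 W, so 1.231 horsepower = 1.231 * 745.69987 = 917.95654 W. 12.45 watt = 12.45 W. Sum: 917.95654 + 12.45 = 930.40654 W. 1 horsepower = 745.69987 W, so 930.40654 W = 930.40654 / 745.69987 = 1.2476957 horsepower ≈ 1.248 horsepower (4 s.f.). Final answer: 1.248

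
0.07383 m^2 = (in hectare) 1 hectare = 10000 m^2, so 0.07383 m^2 = 0.07383 / 10000 = 7.383e-06 hectare. Final answer: 7.383e-06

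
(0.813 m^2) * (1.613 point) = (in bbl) 0.00291. Check: 0.813 m^2 is already in m^2. 1 point = 0.00035277778 m, so 1.613 point = 1.613 * 0.00035277778 = 0.00056903056 m. Combine: 0.813 m^2 * 0.00056903056 m = 0.00046262184 m^3. 1 bbl = 0.15898729 m^3, so 0.00046262184 m^3 = 0.00046262184 / 0.15898729 = 0.0029098038 bbl ≈ 0.00291 bbl (4 s.f.).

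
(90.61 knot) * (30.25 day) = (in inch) 1 knot = 0.51444444 m/s, so 90.61 knot = 90.61 * 0.51444444 = 46.613811 m/s. 1 day = 86400 s, so 30.25 day = 30.25 * 86400 = 2613600 s. Combine: 46.613811 m/s * 2613600 s = 1.2182986e+08 m. 1 inch = 0.0254 m, so 1.2182986e+08 m = 1.2182986e+08 / 0.0254 = 4.7964511e+09 inch ≈ 4.796e+09 inch (4 s.f.). Final answer: 4.796e+09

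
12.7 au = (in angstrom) 1 au = 1.4959787e+11 m, so 12.7 au = 12.7 * 1.4959787e+11 = 1.899893e+12 m. 1 angstrom = 1e-10 m, so 1.899893e+12 m = 1.899893e+12 / 1e-10 = 1.899893e+22 angstrom ≈ 1.9e+22 angstrom (4 s.f.). Final answer: 1.9e+22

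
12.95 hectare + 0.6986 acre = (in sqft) 1.424e+06. Check: 1 hectare = 10000 m^2, so 12.95 hectare = 12.95 * 10000 = 129500 m^2. 1 acre = 4046.8564 m^2, so 0.6986 acre = 0.6986 * 4046.8564 = 2827.1339 m^2. Sum: 129500 + 2827.1339 = 132327.13 m^2. 1 sqft = 0.09290304 m^2, so 132327.13 m^2 = 132327.13 / 0.09290304 = 1424357.4 sqft ≈ 1.424e+06 sqft (4 s.f.).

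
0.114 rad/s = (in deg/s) 1 deg/s = 0.017453293 rad/s, so 0.114 rad/s = 0.114 / 0.017453293 = 6.5317189 deg/s ≈ 6.532 deg/s (4 s.f.). Final answer: 6.532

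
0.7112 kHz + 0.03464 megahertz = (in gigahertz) 3.535e-05. Check: 1 kHz = 1000 Hz, so 0.7112 kHz = 0.7112 * 1000 = 711.2 Hz. 1 megahertz = 1000000 Hz, so 0.03464 megahertz = 0.03464 * 1000000 = 34640 Hz. Sum: 711.2 + 34640 = 35351.2 Hz. 1 gigahertz = 1e+09 Hz, so 35351.2 Hz = 35351.2 / 1e+09 = 3.53512e-05 gigahertz ≈ 3.535e-05 gigahertz (4 s.f.).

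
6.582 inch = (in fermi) 1.672e+14. Check: 1 inch = 0.0254 m, so 6.582 inch = 6.582 * 0.0254 = 0.1671828 m. 1 fermi = 1e-15 m, so 0.1671828 m = 0.1671828 / 1e-15 = 1.671828e+14 fermi ≈ 1.672e+14 fermi (4 s.f.).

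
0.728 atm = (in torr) 553.3. Check: 1 atm = 101325 Pa, so 0.728 atm = 0.728 * 101325 = 73764.6 Pa. 1 torr = 133.32237 Pa, so 73764.6 Pa = 73764.6 / 133.32237 = 553.28 torr ≈ 553.3 torr (4 s.f.).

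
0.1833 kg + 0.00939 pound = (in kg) 0.1833 kg is already in kg. 1 pound = 0.45359237 kg, so 0.00939 pound = 0.00939 * 0.45359237 = 0.0042592324 kg. Sum: 0.1833 + 0.0042592324 = 0.18755923 kg. Result: 0.18755923 kg ≈ 0.1876 kg (4 s.f.). Final answer: 0.1876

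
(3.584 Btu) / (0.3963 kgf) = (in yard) 1064. Check: 1 Btu = 1055.0559 J, so 3.584 Btu = 3.584 * 1055.0559 = 3781.3202 J. 1 kgf = 9.80665 N, so 0.3963 kgf = 0.3963 * 9.80665 = 3.8863754 N. Combine: 3781.3202 J / 3.8863754 N = 972.96833 m. 1 yard = 0.9144 m, so 972.96833 m = 972.96833 / 0.9144 = 1064.0511 yard ≈ 1064 yard (4 s.f.).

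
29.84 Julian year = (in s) 1 Julian year = 31557600 s, so 29.84 Julian year = 29.84 * 31557600 = 9.4167878e+08 s. Result: 9.4167878e+08 s ≈ 9.417e+08 s (4 s.f.). Final answer: 9.417e+08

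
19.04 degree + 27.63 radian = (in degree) 1 degree = 0.017453293 rad, so 19.04 degree = 19.04 * 0.017453293 = 0.33231069 rad. 27.63 radian = 27.63 rad. Sum: 0.33231069 + 27.63 = 27.962311 rad. 1 degree = 0.017453293 rad, so 27.962311 rad = 27.962311 / 0.017453293 = 1602.1224 degree ≈ 1602 degree (4 s.f.). Final answer: 1602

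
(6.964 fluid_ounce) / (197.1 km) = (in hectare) 1 fluid_ounce = 2.957353e-05 m^3, so 6.964 fluid_ounce = 6.964 * 2.957353e-05 = 0.00020595006 m^3. 1 km = 1000 m, so 197.1 km = 197.1 * 1000 = 197100 m. Combine: 0.00020595006 m^3 / 197100 m = 1.0449014e-09 m^2. 1 hectare = 10000 m^2, so 1.0449014e-09 m^2 = 1.0449014e-09 / 10000 = 1.0449014e-13 hectare ≈ 1.045e-13 hectare (4 s.f.). Final answer: 1.045e-13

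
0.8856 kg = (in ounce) 1 ounce = 0.028349523 kg, so 0.8856 kg = 0.8856 / 0.028349523 = 31.238621 ounce ≈ 31.24 ounce (4 s.f.). Final answer: 31.24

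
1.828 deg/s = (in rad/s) 0.0319. Check: 1 deg/s = 0.017453293 rad/s, so 1.828 deg/s = 1.828 * 0.017453293 = 0.031904619 rad/s. Result: 0.031904619 rad/s ≈ 0.0319 rad/s (4 s.f.).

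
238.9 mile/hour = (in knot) 207.6. Check: 1 mile/hour = 0.44704 m/s, so 238.9 mile/hour = 238.9 * 0.44704 = 106.79786 m/s. 1 knot = 0.51444444 m/s, so 106.79786 m/s = 106.79786 / 0.51444444 = 207.59842 knot ≈ 207.6 knot (4 s.f.).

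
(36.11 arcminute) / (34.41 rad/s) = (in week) 1 arcminute = 0.00029088821 rad, so 36.11 arcminute = 36.11 * 0.00029088821 = 0.010503973 rad. 34.41 rad/s is already in rad/s. Combine: 0.010503973 rad / 34.41 rad/s = 0.00030525932 s. 1 week = 604800 s, so 0.00030525932 s = 0.00030525932 / 604800 = 5.0472771e-10 week ≈ 5.047e-10 week (4 s.f.). Final answer: 5.047e-10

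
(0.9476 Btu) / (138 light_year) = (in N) 1 Btu = 1055.0559 J, so 0.9476 Btu = 0.9476 * 1055.0559 = 999.77093 J. 1 light_year = 9.4607305e+15 m, so 138 light_year = 138 * 9.4607305e+15 = 1.3055808e+18 m. Combine: 999.77093 J / 1.3055808e+18 m = 7.6576718e-16 N. Result: 7.6576718e-16 N ≈ 7.658e-16 N (4 s.f.). Final answer: 7.658e-16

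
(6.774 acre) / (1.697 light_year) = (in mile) 1 acre = 4046.8564 m^2, so 6.774 acre = 6.774 * 4046.8564 = 27413.405 m^2. 1 light_year = 9.4607305e+15 m, so 1.697 light_year = 1.697 * 9.4607305e+15 = 1.605486e+16 m. Combine: 27413.405 m^2 / 1.605486e+16 m = 1.7074833e-12 m. 1 mile = 1609.344 m, so 1.7074833e-12 m = 1.7074833e-12 / 1609.344 = 1.060981e-15 mile ≈ 1.061e-15 mile (4 s.f.). Final answer: 1.061e-15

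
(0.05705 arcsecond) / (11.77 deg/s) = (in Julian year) 4.267e-14. Check: 1 arcsecond = 4.8481368e-06 rad, so 0.05705 arcsecond = 0.05705 * 4.8481368e-06 = 2.7658621e-07 rad. 1 deg/s = 0.017453293 rad/s, so 11.77 deg/s = 11.77 * 0.017453293 = 0.20542525 rad/s. Combine: 2.7658621e-07 rad / 0.20542525 rad/s = 1.346408e-06 s. 1 Julian year = 31557600 s, so 1.346408e-06 s = 1.346408e-06 / 31557600 = 4.2665095e-14 Julian year ≈ 4.267e-14 Julian year (4 s.f.).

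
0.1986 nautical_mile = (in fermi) 1 nautical_mile = 1852 m, so 0.1986 nautical_mile = 0.1986 * 1852 = 367.8072 m. 1 fermi = 1e-15 m, so 367.8072 m = 367.8072 / 1e-15 = 3.678072e+17 fermi ≈ 3.678e+17 fermi (4 s.f.). Final answer: 3.678e+17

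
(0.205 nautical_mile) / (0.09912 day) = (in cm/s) 4.433. Check: 1 nautical_mile = 1852 m, so 0.205 nautical_mile = 0.205 * 1852 = 379.66 m. 1 day = 86400 s, so 0.09912 day = 0.09912 * 86400 = 8563.968 s. Combine: 379.66 m / 8563.968 s = 0.044332253 m/s. 1 cm/s = 0.01 m/s, so 0.044332253 m/s = 0.044332253 / 0.01 = 4.4332253 cm/s ≈ 4.433 cm/s (4 s.f.).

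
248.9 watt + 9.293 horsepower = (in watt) 248.9 watt = 248.9 W. 1 horsepower = 745.69987 W, so 9.293 horsepower = 9.293 * 745.69987 = 6929.7889 W. Sum: 248.9 + 6929.7889 = 7178.6889 W. 7178.6889 W = 7178.6889 watt ≈ 7179 watt (4 s.f.). Final answer: 7179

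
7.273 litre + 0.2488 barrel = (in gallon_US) 12.37. Check: 1 litre = 0.001 m^3, so 7.273 litre = 7.273 * 0.001 = 0.007273 m^3. 1 barrel = 0.15898729 m^3, so 0.2488 barrel = 0.2488 * 0.15898729 = 0.039556039 m^3. Sum: 0.007273 + 0.039556039 = 0.046829039 m^3. 1 gallon_US = 0.0037854118 m^3, so 0.046829039 m^3 = 0.046829039 / 0.0037854118 = 12.370923 gallon_US ≈ 12.37 gallon_US (4 s.f.).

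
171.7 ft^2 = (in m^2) 1 ft^2 = 0.09290304 m^2, so 171.7 ft^2 = 171.7 * 0.09290304 = 15.951452 m^2. Result: 15.951452 m^2 ≈ 15.95 m^2 (4 s.f.). Final answer: 15.95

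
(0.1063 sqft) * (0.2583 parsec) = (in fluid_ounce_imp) 2.77e+18. Check: 1 sqft = 0.09290304 m^2, so 0.1063 sqft = 0.1063 * 0.09290304 = 0.0098755932 m^2. 1 parsec = 3.0856776e+16 m, so 0.2583 parsec = 0.2583 * 3.0856776e+16 = 7.9703052e+15 m. Combine: 0.0098755932 m^2 * 7.9703052e+15 m = 7.8711491e+13 m^3. 1 fluid_ounce_imp = 2.8413063e-05 m^3, so 7.8711491e+13 m^3 = 7.8711491e+13 / 2.8413063e-05 = 2.7702572e+18 fluid_ounce_imp ≈ 2.77e+18 fluid_ounce_imp (4 s.f.).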